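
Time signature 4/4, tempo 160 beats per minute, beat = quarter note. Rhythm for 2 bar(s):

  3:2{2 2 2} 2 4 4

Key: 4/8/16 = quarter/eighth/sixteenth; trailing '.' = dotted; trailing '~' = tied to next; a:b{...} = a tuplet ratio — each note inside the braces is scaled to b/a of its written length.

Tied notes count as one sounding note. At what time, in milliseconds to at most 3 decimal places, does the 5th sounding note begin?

1. 0.0ms @ 0 + 500.0ms (4/3)
2. 500.0ms @ 4/3 + 500.0ms (4/3)
3. 1000.0ms @ 8/3 + 500.0ms (4/3)
4. 1500.0ms @ 4 + 750.0ms (2)
5. 2250.0ms @ 6 + 375.0ms (1)
6. 2625.0ms @ 7 + 375.0ms (1)

note 5 onset = 6b = 2250.0ms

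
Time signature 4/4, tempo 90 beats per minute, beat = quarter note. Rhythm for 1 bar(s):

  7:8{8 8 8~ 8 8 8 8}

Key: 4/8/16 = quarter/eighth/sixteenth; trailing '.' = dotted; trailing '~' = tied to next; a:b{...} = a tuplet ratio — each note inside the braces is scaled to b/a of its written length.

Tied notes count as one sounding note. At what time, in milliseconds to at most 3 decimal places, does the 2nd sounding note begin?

note 2 onset = 4/7b = 380.952ms

1. 0.0ms @ 0 + 380.952ms (4/7)
2. 380.952ms @ 4/7 + 380.952ms (4/7)
3. 761.905ms @ 8/7 + 761.905ms (8/7)
4. 1523.81ms @ 16/7 + 380.952ms (4/7)
5. 1904.762ms @ 20/7 + 380.952ms (4/7)
6. 2285.714ms @ 24/7 + 380.952ms (4/7)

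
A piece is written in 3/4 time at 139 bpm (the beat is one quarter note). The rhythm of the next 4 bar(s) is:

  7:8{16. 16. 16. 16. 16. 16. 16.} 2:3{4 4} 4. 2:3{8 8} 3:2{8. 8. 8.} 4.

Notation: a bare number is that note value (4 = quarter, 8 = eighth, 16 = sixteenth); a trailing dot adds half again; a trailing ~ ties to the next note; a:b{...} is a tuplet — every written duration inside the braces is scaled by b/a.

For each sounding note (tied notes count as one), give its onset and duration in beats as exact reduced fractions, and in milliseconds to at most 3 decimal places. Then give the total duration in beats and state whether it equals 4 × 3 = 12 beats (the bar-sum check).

1) 0.0ms=0b +184.995ms=3/7b
2) 184.995ms=3/7b +184.995ms=3/7b
3) 369.99ms=6/7b +184.995ms=3/7b
4) 554.985ms=9/7b +184.995ms=3/7b
5) 739.979ms=12/7b +184.995ms=3/7b
6) 924.974ms=15/7b +184.995ms=3/7b
7) 1109.969ms=18/7b +184.995ms=3/7b
8) 1294.964ms=3b +647.482ms=3/2b
9) 1942.446ms=9/2b +647.482ms=3/2b
10) 2589.928ms=6b +647.482ms=3/2b
11) 3237.41ms=15/2b +323.741ms=3/4b
12) 3561.151ms=33/4b +323.741ms=3/4b
13) 3884.892ms=9b +215.827ms=1/2b
14) 4100.719ms=19/2b +215.827ms=1/2b
15) 4316.547ms=10b +215.827ms=1/2b
16) 4532.374ms=21/2b +647.482ms=3/2b
Σ=12b of 12 (139bpm 3/4) — PASS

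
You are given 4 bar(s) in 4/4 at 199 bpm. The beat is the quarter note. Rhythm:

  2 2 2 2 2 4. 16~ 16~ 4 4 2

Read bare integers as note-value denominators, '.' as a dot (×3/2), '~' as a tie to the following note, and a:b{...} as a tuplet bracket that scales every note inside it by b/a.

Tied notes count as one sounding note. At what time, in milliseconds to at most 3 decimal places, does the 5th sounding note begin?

1. 0.0ms @ 0 + 603.015ms (2)
2. 603.015ms @ 2 + 603.015ms (2)
3. 1206.03ms @ 4 + 603.015ms (2)
4. 1809.045ms @ 6 + 603.015ms (2)
5. 2412.06ms @ 8 + 603.015ms (2)
6. 3015.075ms @ 10 + 452.261ms (3/2)
7. 3467.337ms @ 23/2 + 452.261ms (3/2)
8. 3919.598ms @ 13 + 301.508ms (1)
9. 4221.106ms @ 14 + 603.015ms (2)

note 5 onset = 8b = 2412.06ms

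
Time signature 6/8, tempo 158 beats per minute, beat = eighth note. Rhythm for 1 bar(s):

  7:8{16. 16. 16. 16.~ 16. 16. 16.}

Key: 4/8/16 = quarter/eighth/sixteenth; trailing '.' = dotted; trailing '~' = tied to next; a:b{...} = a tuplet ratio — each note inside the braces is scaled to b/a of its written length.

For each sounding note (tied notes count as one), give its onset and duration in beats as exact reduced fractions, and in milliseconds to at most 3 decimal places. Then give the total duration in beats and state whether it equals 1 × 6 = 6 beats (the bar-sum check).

1) 0.0ms=0b +325.497ms=6/7b
2) 325.497ms=6/7b +325.497ms=6/7b
3) 650.995ms=12/7b +325.497ms=6/7b
4) 976.492ms=18/7b +650.995ms=12/7b
5) 1627.486ms=30/7b +325.497ms=6/7b
6) 1952.984ms=36/7b +325.497ms=6/7b
Σ=6b of 6 (158bpm 6/8) — PASS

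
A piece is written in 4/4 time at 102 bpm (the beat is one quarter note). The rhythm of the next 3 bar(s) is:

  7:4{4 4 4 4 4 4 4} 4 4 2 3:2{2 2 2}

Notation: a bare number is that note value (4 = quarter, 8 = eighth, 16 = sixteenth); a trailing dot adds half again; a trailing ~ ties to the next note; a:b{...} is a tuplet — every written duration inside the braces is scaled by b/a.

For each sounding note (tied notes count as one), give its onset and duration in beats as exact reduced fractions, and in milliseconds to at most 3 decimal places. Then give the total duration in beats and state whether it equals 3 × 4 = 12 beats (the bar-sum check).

1) 0.0ms=0b +336.134ms=4/7b
2) 336.134ms=4/7b +336.134ms=4/7b
3) 672.269ms=8/7b +336.134ms=4/7b
4) 1008.403ms=12/7b +336.134ms=4/7b
5) 1344.538ms=16/7b +336.134ms=4/7b
6) 1680.672ms=20/7b +336.134ms=4/7b
7) 2016.807ms=24/7b +336.134ms=4/7b
8) 2352.941ms=4b +588.235ms=1b
9) 2941.176ms=5b +588.235ms=1b
10) 3529.412ms=6b +1176.471ms=2b
11) 4705.882ms=8b +784.314ms=4/3b
12) 5490.196ms=28/3b +784.314ms=4/3b
13) 6274.51ms=32/3b +784.314ms=4/3b
Σ=12b of 12 (102bpm 4/4) — PASS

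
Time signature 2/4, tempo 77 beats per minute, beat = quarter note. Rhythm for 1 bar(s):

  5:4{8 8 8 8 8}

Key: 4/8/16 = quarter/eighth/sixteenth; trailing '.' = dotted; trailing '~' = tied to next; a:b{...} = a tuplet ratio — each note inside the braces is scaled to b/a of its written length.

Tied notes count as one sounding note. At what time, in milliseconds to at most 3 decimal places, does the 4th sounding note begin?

note 4 onset = 6/5b = 935.065ms

1. 0.0ms @ 0 + 311.688ms (2/5)
2. 311.688ms @ 2/5 + 311.688ms (2/5)
3. 623.377ms @ 4/5 + 311.688ms (2/5)
4. 935.065ms @ 6/5 + 311.688ms (2/5)
5. 1246.753ms @ 8/5 + 311.688ms (2/5)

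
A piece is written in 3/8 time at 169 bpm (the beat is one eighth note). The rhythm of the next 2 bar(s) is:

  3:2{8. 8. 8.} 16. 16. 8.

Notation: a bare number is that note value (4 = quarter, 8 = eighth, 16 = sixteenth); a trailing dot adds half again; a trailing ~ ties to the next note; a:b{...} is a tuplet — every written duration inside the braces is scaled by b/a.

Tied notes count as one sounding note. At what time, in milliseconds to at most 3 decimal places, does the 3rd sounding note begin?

1. 0.0ms @ 0 + 355.03ms (1)
2. 355.03ms @ 1 + 355.03ms (1)
3. 710.059ms @ 2 + 355.03ms (1)
4. 1065.089ms @ 3 + 266.272ms (3/4)
5. 1331.361ms @ 15/4 + 266.272ms (3/4)
6. 1597.633ms @ 9/2 + 532.544ms (3/2)

note 3 onset = 2b = 710.059ms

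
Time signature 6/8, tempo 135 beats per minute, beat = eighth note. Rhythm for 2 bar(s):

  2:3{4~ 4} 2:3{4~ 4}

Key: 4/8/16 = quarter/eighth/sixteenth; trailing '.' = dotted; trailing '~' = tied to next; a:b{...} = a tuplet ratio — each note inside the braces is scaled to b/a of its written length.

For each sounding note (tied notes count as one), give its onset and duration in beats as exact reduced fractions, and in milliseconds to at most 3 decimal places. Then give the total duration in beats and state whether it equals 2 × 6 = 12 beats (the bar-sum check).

1) 0.0ms=0b +2666.667ms=6b
2) 2666.667ms=6b +2666.667ms=6b
Σ=12b of 12 (135bpm 6/8) — PASS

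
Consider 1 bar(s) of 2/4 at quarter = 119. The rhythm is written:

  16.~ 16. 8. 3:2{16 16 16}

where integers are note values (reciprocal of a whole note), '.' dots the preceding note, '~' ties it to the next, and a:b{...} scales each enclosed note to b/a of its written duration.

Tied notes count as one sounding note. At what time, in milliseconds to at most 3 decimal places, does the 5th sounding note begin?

note 5 onset = 11/6b = 924.37ms

1. 0.0ms @ 0 + 378.151ms (3/4)
2. 378.151ms @ 3/4 + 378.151ms (3/4)
3. 756.303ms @ 3/2 + 84.034ms (1/6)
4. 840.336ms @ 5/3 + 84.034ms (1/6)
5. 924.37ms @ 11/6 + 84.034ms (1/6)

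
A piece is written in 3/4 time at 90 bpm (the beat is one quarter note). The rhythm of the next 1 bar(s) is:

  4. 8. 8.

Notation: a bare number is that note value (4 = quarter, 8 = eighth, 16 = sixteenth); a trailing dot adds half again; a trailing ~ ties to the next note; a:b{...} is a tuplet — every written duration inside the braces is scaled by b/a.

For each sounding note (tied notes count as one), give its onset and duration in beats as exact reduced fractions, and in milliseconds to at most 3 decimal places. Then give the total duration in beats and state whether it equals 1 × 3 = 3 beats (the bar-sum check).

1) 0.0ms=0b +1000.0ms=3/2b
2) 1000.0ms=3/2b +500.0ms=3/4b
3) 1500.0ms=9/4b +500.0ms=3/4b
Σ=3b of 3 (90bpm 3/4) — PASS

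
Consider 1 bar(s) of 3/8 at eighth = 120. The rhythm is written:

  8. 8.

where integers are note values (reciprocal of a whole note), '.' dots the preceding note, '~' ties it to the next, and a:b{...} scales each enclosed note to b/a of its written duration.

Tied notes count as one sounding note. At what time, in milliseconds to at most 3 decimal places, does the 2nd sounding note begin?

1. 0.0ms @ 0 + 750.0ms (3/2)
2. 750.0ms @ 3/2 + 750.0ms (3/2)

note 2 onset = 3/2b = 750.0ms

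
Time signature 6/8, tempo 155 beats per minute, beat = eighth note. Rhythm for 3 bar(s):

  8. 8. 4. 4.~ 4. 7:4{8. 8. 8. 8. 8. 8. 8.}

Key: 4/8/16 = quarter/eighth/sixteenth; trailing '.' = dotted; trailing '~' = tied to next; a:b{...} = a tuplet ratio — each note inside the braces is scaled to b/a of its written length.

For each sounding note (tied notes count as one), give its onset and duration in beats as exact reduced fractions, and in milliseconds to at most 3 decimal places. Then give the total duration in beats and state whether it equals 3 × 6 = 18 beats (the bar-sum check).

1) 0.0ms=0b +580.645ms=3/2b
2) 580.645ms=3/2b +580.645ms=3/2b
3) 1161.29ms=3b +1161.29ms=3b
4) 2322.581ms=6b +2322.581ms=6b
5) 4645.161ms=12b +331.797ms=6/7b
6) 4976.959ms=90/7b +331.797ms=6/7b
7) 5308.756ms=96/7b +331.797ms=6/7b
8) 5640.553ms=102/7b +331.797ms=6/7b
9) 5972.35ms=108/7b +331.797ms=6/7b
10) 6304.147ms=114/7b +331.797ms=6/7b
11) 6635.945ms=120/7b +331.797ms=6/7b
Σ=18b of 18 (155bpm 6/8) — PASS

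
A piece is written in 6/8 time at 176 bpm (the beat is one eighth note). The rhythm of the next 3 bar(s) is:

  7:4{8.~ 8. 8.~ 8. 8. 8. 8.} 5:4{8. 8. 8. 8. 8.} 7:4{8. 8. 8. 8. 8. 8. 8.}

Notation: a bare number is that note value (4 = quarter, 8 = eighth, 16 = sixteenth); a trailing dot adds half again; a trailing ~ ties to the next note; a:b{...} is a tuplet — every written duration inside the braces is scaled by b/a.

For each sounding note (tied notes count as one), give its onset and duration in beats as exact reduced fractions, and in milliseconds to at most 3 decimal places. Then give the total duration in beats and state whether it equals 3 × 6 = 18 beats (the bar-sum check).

1) 0.0ms=0b +584.416ms=12/7b
2) 584.416ms=12/7b +584.416ms=12/7b
3) 1168.831ms=24/7b +292.208ms=6/7b
4) 1461.039ms=30/7b +292.208ms=6/7b
5) 1753.247ms=36/7b +292.208ms=6/7b
6) 2045.455ms=6b +409.091ms=6/5b
7) 2454.545ms=36/5b +409.091ms=6/5b
8) 2863.636ms=42/5b +409.091ms=6/5b
9) 3272.727ms=48/5b +409.091ms=6/5b
10) 3681.818ms=54/5b +409.091ms=6/5b
11) 4090.909ms=12b +292.208ms=6/7b
12) 4383.117ms=90/7b +292.208ms=6/7b
13) 4675.325ms=96/7b +292.208ms=6/7b
14) 4967.532ms=102/7b +292.208ms=6/7b
15) 5259.74ms=108/7b +292.208ms=6/7b
16) 5551.948ms=114/7b +292.208ms=6/7b
17) 5844.156ms=120/7b +292.208ms=6/7b
Σ=18b of 18 (176bpm 6/8) — PASS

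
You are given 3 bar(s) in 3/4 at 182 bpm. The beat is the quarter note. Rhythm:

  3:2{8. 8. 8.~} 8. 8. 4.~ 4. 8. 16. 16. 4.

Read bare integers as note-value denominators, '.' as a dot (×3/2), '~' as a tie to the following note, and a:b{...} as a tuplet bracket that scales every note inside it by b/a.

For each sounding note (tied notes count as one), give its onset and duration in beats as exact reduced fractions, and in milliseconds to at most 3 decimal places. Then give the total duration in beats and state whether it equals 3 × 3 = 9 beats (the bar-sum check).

1) 0.0ms=0b +164.835ms=1/2b
2) 164.835ms=1/2b +164.835ms=1/2b
3) 329.67ms=1b +412.088ms=5/4b
4) 741.758ms=9/4b +247.253ms=3/4b
5) 989.011ms=3b +989.011ms=3b
6) 1978.022ms=6b +247.253ms=3/4b
7) 2225.275ms=27/4b +123.626ms=3/8b
8) 2348.901ms=57/8b +123.626ms=3/8b
9) 2472.527ms=15/2b +494.505ms=3/2b
Σ=9b of 9 (182bpm 3/4) — PASS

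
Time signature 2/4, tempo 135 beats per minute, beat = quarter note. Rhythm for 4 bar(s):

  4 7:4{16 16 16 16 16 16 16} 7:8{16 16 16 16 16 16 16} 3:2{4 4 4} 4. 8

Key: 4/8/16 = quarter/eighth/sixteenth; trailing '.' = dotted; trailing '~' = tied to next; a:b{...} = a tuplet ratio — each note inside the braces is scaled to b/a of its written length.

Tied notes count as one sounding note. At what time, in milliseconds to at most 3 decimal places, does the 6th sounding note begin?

1. 0.0ms @ 0 + 444.444ms (1)
2. 444.444ms @ 1 + 63.492ms (1/7)
3. 507.937ms @ 8/7 + 63.492ms (1/7)
4. 571.429ms @ 9/7 + 63.492ms (1/7)
5. 634.921ms @ 10/7 + 63.492ms (1/7)
6. 698.413ms @ 11/7 + 63.492ms (1/7)
7. 761.905ms @ 12/7 + 63.492ms (1/7)
8. 825.397ms @ 13/7 + 63.492ms (1/7)
9. 888.889ms @ 2 + 126.984ms (2/7)
10. 1015.873ms @ 16/7 + 126.984ms (2/7)
11. 1142.857ms @ 18/7 + 126.984ms (2/7)
12. 1269.841ms @ 20/7 + 126.984ms (2/7)
13. 1396.825ms @ 22/7 + 126.984ms (2/7)
14. 1523.81ms @ 24/7 + 126.984ms (2/7)
15. 1650.794ms @ 26/7 + 126.984ms (2/7)
16. 1777.778ms @ 4 + 296.296ms (2/3)
17. 2074.074ms @ 14/3 + 296.296ms (2/3)
18. 2370.37ms @ 16/3 + 296.296ms (2/3)
19. 2666.667ms @ 6 + 666.667ms (3/2)
20. 3333.333ms @ 15/2 + 222.222ms (1/2)

note 6 onset = 11/7b = 698.413ms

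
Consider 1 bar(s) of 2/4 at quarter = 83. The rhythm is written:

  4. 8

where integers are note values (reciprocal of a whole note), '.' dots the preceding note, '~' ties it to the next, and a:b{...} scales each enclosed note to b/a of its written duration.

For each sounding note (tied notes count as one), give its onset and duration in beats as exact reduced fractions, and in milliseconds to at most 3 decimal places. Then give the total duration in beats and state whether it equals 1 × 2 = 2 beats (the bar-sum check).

1) 0.0ms=0b +1084.337ms=3/2b
2) 1084.337ms=3/2b +361.446ms=1/2b
Σ=2b of 2 (83bpm 2/4) — PASS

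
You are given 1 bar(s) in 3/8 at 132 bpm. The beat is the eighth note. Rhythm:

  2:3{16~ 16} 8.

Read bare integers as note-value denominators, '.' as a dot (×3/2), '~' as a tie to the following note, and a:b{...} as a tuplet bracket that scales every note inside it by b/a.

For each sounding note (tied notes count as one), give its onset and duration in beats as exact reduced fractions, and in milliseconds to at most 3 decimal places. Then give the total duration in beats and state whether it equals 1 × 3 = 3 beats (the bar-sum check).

1) 0.0ms=0b +681.818ms=3/2b
2) 681.818ms=3/2b +681.818ms=3/2b
Σ=3b of 3 (132bpm 3/8) — PASS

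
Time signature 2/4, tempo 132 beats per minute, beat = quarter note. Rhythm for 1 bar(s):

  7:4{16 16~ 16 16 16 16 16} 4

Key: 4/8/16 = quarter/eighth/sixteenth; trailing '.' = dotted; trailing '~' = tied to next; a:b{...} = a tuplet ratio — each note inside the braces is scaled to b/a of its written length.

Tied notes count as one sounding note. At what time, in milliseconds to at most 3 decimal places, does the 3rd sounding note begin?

1. 0.0ms @ 0 + 64.935ms (1/7)
2. 64.935ms @ 1/7 + 129.87ms (2/7)
3. 194.805ms @ 3/7 + 64.935ms (1/7)
4. 259.74ms @ 4/7 + 64.935ms (1/7)
5. 324.675ms @ 5/7 + 64.935ms (1/7)
6. 389.61ms @ 6/7 + 64.935ms (1/7)
7. 454.545ms @ 1 + 454.545ms (1)

note 3 onset = 3/7b = 194.805ms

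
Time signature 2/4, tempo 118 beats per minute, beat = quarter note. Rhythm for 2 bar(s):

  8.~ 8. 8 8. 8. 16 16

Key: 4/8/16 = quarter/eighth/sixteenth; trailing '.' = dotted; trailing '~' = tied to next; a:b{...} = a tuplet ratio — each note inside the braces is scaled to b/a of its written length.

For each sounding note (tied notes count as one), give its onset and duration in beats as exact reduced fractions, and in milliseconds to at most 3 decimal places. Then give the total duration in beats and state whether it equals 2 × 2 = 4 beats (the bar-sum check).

1) 0.0ms=0b +762.712ms=3/2b
2) 762.712ms=3/2b +254.237ms=1/2b
3) 1016.949ms=2b +381.356ms=3/4b
4) 1398.305ms=11/4b +381.356ms=3/4b
5) 1779.661ms=7/2b +127.119ms=1/4b
6) 1906.78ms=15/4b +127.119ms=1/4b
Σ=4b of 4 (118bpm 2/4) — PASS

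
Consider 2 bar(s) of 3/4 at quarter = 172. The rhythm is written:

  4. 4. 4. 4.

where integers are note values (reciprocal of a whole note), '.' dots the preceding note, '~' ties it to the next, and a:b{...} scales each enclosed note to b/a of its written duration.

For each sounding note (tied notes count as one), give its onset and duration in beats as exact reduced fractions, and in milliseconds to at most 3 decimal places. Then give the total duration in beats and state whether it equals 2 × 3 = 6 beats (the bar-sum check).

1) 0.0ms=0b +523.256ms=3/2b
2) 523.256ms=3/2b +523.256ms=3/2b
3) 1046.512ms=3b +523.256ms=3/2b
4) 1569.767ms=9/2b +523.256ms=3/2b
Σ=6b of 6 (172bpm 3/4) — PASS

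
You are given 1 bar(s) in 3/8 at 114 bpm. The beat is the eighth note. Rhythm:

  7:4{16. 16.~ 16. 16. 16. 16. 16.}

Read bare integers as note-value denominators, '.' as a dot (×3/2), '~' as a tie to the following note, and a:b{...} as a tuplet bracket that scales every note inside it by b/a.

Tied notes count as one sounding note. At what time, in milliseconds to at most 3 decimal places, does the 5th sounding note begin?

note 5 onset = 15/7b = 1127.82ms

1. 0.0ms @ 0 + 225.564ms (3/7)
2. 225.564ms @ 3/7 + 451.128ms (6/7)
3. 676.692ms @ 9/7 + 225.564ms (3/7)
4. 902.256ms @ 12/7 + 225.564ms (3/7)
5. 1127.82ms @ 15/7 + 225.564ms (3/7)
6. 1353.383ms @ 18/7 + 225.564ms (3/7)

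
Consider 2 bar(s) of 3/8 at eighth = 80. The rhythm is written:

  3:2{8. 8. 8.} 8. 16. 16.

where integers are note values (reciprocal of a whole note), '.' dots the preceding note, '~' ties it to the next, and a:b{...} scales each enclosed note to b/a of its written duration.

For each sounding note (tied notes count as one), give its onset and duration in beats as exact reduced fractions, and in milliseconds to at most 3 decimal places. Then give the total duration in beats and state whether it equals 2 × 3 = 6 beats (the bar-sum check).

1) 0.0ms=0b +750.0ms=1b
2) 750.0ms=1b +750.0ms=1b
3) 1500.0ms=2b +750.0ms=1b
4) 2250.0ms=3b +1125.0ms=3/2b
5) 3375.0ms=9/2b +562.5ms=3/4b
6) 3937.5ms=21/4b +562.5ms=3/4b
Σ=6b of 6 (80bpm 3/8) — PASS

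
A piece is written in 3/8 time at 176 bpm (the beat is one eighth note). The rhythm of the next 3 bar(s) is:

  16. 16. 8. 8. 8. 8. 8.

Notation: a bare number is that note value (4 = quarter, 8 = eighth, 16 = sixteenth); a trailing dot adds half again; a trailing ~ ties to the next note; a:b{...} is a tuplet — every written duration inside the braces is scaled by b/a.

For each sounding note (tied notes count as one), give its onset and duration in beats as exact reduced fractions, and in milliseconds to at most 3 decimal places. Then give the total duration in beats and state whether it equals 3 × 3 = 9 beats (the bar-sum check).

1) 0.0ms=0b +255.682ms=3/4b
2) 255.682ms=3/4b +255.682ms=3/4b
3) 511.364ms=3/2b +511.364ms=3/2b
4) 1022.727ms=3b +511.364ms=3/2b
5) 1534.091ms=9/2b +511.364ms=3/2b
6) 2045.455ms=6b +511.364ms=3/2b
7) 2556.818ms=15/2b +511.364ms=3/2b
Σ=9b of 9 (176bpm 3/8) — PASS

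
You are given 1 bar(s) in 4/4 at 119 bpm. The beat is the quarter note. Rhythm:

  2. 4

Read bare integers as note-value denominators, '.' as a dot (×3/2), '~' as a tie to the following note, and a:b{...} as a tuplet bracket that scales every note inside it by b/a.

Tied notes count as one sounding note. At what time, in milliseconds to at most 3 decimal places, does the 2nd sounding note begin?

1. 0.0ms @ 0 + 1512.605ms (3)
2. 1512.605ms @ 3 + 504.202ms (1)

note 2 onset = 3b = 1512.605ms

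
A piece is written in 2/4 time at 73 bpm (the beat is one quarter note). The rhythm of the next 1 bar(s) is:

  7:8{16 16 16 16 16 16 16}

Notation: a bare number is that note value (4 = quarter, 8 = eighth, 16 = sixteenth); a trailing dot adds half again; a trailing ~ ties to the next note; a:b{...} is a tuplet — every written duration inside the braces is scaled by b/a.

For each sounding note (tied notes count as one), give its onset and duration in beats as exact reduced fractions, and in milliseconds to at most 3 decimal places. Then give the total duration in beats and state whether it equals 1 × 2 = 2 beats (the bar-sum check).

1) 0.0ms=0b +234.834ms=2/7b
2) 234.834ms=2/7b +234.834ms=2/7b
3) 469.667ms=4/7b +234.834ms=2/7b
4) 704.501ms=6/7b +234.834ms=2/7b
5) 939.335ms=8/7b +234.834ms=2/7b
6) 1174.168ms=10/7b +234.834ms=2/7b
7) 1409.002ms=12/7b +234.834ms=2/7b
Σ=2b of 2 (73bpm 2/4) — PASS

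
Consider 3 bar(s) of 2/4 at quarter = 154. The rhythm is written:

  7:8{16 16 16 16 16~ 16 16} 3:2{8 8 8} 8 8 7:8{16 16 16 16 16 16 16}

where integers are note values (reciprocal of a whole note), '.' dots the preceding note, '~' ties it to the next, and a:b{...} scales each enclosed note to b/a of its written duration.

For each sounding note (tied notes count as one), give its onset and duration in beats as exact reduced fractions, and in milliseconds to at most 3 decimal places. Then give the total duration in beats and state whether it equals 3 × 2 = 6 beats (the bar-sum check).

1) 0.0ms=0b +111.317ms=2/7b
2) 111.317ms=2/7b +111.317ms=2/7b
3) 222.635ms=4/7b +111.317ms=2/7b
4) 333.952ms=6/7b +111.317ms=2/7b
5) 445.269ms=8/7b +222.635ms=4/7b
6) 667.904ms=12/7b +111.317ms=2/7b
7) 779.221ms=2b +129.87ms=1/3b
8) 909.091ms=7/3b +129.87ms=1/3b
9) 1038.961ms=8/3b +129.87ms=1/3b
10) 1168.831ms=3b +194.805ms=1/2b
11) 1363.636ms=7/2b +194.805ms=1/2b
12) 1558.442ms=4b +111.317ms=2/7b
13) 1669.759ms=30/7b +111.317ms=2/7b
14) 1781.076ms=32/7b +111.317ms=2/7b
15) 1892.393ms=34/7b +111.317ms=2/7b
16) 2003.711ms=36/7b +111.317ms=2/7b
17) 2115.028ms=38/7b +111.317ms=2/7b
18) 2226.345ms=40/7b +111.317ms=2/7b
Σ=6b of 6 (154bpm 2/4) — PASS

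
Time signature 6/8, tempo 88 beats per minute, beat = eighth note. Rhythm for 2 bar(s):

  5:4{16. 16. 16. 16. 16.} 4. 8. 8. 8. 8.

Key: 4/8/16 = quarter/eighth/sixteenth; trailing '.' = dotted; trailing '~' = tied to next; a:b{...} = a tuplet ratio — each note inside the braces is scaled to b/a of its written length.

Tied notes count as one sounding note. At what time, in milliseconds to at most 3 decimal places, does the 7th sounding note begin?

note 7 onset = 6b = 4090.909ms

1. 0.0ms @ 0 + 409.091ms (3/5)
2. 409.091ms @ 3/5 + 409.091ms (3/5)
3. 818.182ms @ 6/5 + 409.091ms (3/5)
4. 1227.273ms @ 9/5 + 409.091ms (3/5)
5. 1636.364ms @ 12/5 + 409.091ms (3/5)
6. 2045.455ms @ 3 + 2045.455ms (3)
7. 4090.909ms @ 6 + 1022.727ms (3/2)
8. 5113.636ms @ 15/2 + 1022.727ms (3/2)
9. 6136.364ms @ 9 + 1022.727ms (3/2)
10. 7159.091ms @ 21/2 + 1022.727ms (3/2)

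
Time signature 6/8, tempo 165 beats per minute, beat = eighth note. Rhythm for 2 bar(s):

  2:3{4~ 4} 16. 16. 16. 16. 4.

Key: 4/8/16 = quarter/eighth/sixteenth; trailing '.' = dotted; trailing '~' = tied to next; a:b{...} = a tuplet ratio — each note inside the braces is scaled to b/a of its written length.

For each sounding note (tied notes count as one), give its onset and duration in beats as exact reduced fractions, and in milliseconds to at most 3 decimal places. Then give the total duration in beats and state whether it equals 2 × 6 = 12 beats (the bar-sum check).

1) 0.0ms=0b +2181.818ms=6b
2) 2181.818ms=6b +272.727ms=3/4b
3) 2454.545ms=27/4b +272.727ms=3/4b
4) 2727.273ms=15/2b +272.727ms=3/4b
5) 3000.0ms=33/4b +272.727ms=3/4b
6) 3272.727ms=9b +1090.909ms=3b
Σ=12b of 12 (165bpm 6/8) — PASS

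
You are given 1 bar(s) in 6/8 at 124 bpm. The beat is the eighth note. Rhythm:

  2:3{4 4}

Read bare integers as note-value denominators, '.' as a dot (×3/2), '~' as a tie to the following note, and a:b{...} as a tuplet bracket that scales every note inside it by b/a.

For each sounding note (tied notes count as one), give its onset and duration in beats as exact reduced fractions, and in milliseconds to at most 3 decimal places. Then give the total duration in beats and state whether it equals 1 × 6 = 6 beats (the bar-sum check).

1) 0.0ms=0b +1451.613ms=3b
2) 1451.613ms=3b +1451.613ms=3b
Σ=6b of 6 (124bpm 6/8) — PASS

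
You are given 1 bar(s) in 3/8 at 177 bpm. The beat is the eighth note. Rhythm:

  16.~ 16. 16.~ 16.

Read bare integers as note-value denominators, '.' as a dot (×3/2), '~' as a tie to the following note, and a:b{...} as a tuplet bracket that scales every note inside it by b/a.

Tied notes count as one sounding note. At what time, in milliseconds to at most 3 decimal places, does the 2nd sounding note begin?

1. 0.0ms @ 0 + 508.475ms (3/2)
2. 508.475ms @ 3/2 + 508.475ms (3/2)

note 2 onset = 3/2b = 508.475ms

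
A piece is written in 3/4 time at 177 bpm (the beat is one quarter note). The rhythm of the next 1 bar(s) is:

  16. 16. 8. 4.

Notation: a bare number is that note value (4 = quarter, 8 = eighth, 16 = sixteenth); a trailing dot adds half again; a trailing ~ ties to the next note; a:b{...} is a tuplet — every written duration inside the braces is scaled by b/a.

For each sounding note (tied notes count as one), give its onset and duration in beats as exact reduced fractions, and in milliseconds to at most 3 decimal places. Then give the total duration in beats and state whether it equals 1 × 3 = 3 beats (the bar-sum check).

1) 0.0ms=0b +127.119ms=3/8b
2) 127.119ms=3/8b +127.119ms=3/8b
3) 254.237ms=3/4b +254.237ms=3/4b
4) 508.475ms=3/2b +508.475ms=3/2b
Σ=3b of 3 (177bpm 3/4) — PASS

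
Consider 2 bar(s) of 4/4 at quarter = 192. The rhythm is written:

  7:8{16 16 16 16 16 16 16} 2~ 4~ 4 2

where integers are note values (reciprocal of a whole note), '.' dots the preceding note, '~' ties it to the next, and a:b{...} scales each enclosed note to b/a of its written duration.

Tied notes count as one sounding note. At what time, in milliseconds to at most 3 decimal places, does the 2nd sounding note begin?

1. 0.0ms @ 0 + 89.286ms (2/7)
2. 89.286ms @ 2/7 + 89.286ms (2/7)
3. 178.571ms @ 4/7 + 89.286ms (2/7)
4. 267.857ms @ 6/7 + 89.286ms (2/7)
5. 357.143ms @ 8/7 + 89.286ms (2/7)
6. 446.429ms @ 10/7 + 89.286ms (2/7)
7. 535.714ms @ 12/7 + 89.286ms (2/7)
8. 625.0ms @ 2 + 1250.0ms (4)
9. 1875.0ms @ 6 + 625.0ms (2)

note 2 onset = 2/7b = 89.286ms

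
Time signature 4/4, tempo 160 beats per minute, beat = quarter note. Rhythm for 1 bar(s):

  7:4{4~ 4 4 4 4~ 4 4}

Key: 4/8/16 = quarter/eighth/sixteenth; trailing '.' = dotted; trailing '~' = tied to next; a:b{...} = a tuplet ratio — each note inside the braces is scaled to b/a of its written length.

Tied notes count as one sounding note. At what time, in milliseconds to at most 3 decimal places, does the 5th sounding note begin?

1. 0.0ms @ 0 + 428.571ms (8/7)
2. 428.571ms @ 8/7 + 214.286ms (4/7)
3. 642.857ms @ 12/7 + 214.286ms (4/7)
4. 857.143ms @ 16/7 + 428.571ms (8/7)
5. 1285.714ms @ 24/7 + 214.286ms (4/7)

note 5 onset = 24/7b = 1285.714ms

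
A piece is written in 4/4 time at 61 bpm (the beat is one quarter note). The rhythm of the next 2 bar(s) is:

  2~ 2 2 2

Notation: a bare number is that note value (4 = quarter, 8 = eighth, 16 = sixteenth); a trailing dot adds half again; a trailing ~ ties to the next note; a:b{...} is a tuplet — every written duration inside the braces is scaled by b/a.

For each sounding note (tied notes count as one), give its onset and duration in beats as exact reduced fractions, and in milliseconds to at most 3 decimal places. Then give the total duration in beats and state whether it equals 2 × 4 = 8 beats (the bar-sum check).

1) 0.0ms=0b +3934.426ms=4b
2) 3934.426ms=4b +1967.213ms=2b
3) 5901.639ms=6b +1967.213ms=2b
Σ=8b of 8 (61bpm 4/4) — PASS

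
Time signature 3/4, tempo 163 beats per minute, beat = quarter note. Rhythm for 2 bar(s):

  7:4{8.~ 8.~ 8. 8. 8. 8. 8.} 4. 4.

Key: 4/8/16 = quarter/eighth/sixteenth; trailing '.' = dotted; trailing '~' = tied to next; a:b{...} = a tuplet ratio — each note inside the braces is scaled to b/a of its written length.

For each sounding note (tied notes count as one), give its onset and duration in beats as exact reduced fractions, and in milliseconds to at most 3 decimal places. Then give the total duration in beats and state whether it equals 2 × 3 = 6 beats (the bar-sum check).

1) 0.0ms=0b +473.269ms=9/7b
2) 473.269ms=9/7b +157.756ms=3/7b
3) 631.025ms=12/7b +157.756ms=3/7b
4) 788.782ms=15/7b +157.756ms=3/7b
5) 946.538ms=18/7b +157.756ms=3/7b
6) 1104.294ms=3b +552.147ms=3/2b
7) 1656.442ms=9/2b +552.147ms=3/2b
Σ=6b of 6 (163bpm 3/4) — PASS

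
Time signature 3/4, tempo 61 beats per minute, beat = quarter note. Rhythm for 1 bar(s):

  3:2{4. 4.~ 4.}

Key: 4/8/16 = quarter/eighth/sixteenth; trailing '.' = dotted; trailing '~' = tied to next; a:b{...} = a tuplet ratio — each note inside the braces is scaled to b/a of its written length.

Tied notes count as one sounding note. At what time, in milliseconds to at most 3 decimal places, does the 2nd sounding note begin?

1. 0.0ms @ 0 + 983.607ms (1)
2. 983.607ms @ 1 + 1967.213ms (2)

note 2 onset = 1b = 983.607ms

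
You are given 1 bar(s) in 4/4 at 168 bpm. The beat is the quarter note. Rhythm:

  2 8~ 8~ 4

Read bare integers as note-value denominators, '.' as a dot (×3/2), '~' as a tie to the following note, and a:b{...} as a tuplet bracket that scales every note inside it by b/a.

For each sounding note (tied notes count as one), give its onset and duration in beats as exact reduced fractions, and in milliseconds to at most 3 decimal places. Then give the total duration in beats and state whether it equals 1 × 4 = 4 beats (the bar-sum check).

1) 0.0ms=0b +714.286ms=2b
2) 714.286ms=2b +714.286ms=2b
Σ=4b of 4 (168bpm 4/4) — PASS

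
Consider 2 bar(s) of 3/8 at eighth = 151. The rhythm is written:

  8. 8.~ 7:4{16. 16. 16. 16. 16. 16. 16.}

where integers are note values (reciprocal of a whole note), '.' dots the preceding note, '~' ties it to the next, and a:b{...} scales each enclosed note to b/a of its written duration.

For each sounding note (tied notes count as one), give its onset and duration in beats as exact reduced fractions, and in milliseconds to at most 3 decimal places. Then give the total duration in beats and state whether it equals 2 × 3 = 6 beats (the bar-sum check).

1) 0.0ms=0b +596.026ms=3/2b
2) 596.026ms=3/2b +766.32ms=27/14b
3) 1362.346ms=24/7b +170.293ms=3/7b
4) 1532.64ms=27/7b +170.293ms=3/7b
5) 1702.933ms=30/7b +170.293ms=3/7b
6) 1873.226ms=33/7b +170.293ms=3/7b
7) 2043.519ms=36/7b +170.293ms=3/7b
8) 2213.813ms=39/7b +170.293ms=3/7b
Σ=6b of 6 (151bpm 3/8) — PASS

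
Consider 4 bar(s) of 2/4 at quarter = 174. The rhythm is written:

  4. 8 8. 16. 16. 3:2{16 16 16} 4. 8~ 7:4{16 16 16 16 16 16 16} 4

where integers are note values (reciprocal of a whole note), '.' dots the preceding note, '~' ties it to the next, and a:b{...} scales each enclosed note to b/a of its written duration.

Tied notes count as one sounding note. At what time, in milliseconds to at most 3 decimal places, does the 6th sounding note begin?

note 6 onset = 7/2b = 1206.897ms

1. 0.0ms @ 0 + 517.241ms (3/2)
2. 517.241ms @ 3/2 + 172.414ms (1/2)
3. 689.655ms @ 2 + 258.621ms (3/4)
4. 948.276ms @ 11/4 + 129.31ms (3/8)
5. 1077.586ms @ 25/8 + 129.31ms (3/8)
6. 1206.897ms @ 7/2 + 57.471ms (1/6)
7. 1264.368ms @ 11/3 + 57.471ms (1/6)
8. 1321.839ms @ 23/6 + 57.471ms (1/6)
9. 1379.31ms @ 4 + 517.241ms (3/2)
10. 1896.552ms @ 11/2 + 221.675ms (9/14)
11. 2118.227ms @ 43/7 + 49.261ms (1/7)
12. 2167.488ms @ 44/7 + 49.261ms (1/7)
13. 2216.749ms @ 45/7 + 49.261ms (1/7)
14. 2266.01ms @ 46/7 + 49.261ms (1/7)
15. 2315.271ms @ 47/7 + 49.261ms (1/7)
16. 2364.532ms @ 48/7 + 49.261ms (1/7)
17. 2413.793ms @ 7 + 344.828ms (1)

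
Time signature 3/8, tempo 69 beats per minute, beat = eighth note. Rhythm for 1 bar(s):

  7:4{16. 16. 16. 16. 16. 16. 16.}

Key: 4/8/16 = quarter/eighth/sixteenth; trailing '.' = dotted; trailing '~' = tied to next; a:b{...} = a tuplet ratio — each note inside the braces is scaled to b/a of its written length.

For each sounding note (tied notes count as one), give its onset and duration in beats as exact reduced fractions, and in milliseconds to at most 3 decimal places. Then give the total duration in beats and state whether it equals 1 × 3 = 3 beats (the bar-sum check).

1) 0.0ms=0b +372.671ms=3/7b
2) 372.671ms=3/7b +372.671ms=3/7b
3) 745.342ms=6/7b +372.671ms=3/7b
4) 1118.012ms=9/7b +372.671ms=3/7b
5) 1490.683ms=12/7b +372.671ms=3/7b
6) 1863.354ms=15/7b +372.671ms=3/7b
7) 2236.025ms=18/7b +372.671ms=3/7b
Σ=3b of 3 (69bpm 3/8) — PASS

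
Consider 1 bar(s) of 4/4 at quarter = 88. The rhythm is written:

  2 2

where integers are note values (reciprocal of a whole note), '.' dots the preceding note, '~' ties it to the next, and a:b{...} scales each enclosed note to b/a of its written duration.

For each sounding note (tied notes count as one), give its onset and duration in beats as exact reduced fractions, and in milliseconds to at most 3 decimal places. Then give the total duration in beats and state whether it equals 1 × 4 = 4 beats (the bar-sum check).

1) 0.0ms=0b +1363.636ms=2b
2) 1363.636ms=2b +1363.636ms=2b
Σ=4b of 4 (88bpm 4/4) — PASS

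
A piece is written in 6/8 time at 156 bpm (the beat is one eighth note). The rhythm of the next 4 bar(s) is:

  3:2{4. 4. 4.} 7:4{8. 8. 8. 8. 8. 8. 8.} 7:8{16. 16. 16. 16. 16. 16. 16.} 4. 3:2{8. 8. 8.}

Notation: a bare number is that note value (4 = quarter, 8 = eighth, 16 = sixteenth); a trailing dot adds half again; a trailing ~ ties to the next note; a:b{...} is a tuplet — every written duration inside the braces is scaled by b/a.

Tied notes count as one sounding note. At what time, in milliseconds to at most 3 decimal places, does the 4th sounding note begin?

1. 0.0ms @ 0 + 769.231ms (2)
2. 769.231ms @ 2 + 769.231ms (2)
3. 1538.462ms @ 4 + 769.231ms (2)
4. 2307.692ms @ 6 + 329.67ms (6/7)
5. 2637.363ms @ 48/7 + 329.67ms (6/7)
6. 2967.033ms @ 54/7 + 329.67ms (6/7)
7. 3296.703ms @ 60/7 + 329.67ms (6/7)
8. 3626.374ms @ 66/7 + 329.67ms (6/7)
9. 3956.044ms @ 72/7 + 329.67ms (6/7)
10. 4285.714ms @ 78/7 + 329.67ms (6/7)
11. 4615.385ms @ 12 + 329.67ms (6/7)
12. 4945.055ms @ 90/7 + 329.67ms (6/7)
13. 5274.725ms @ 96/7 + 329.67ms (6/7)
14. 5604.396ms @ 102/7 + 329.67ms (6/7)
15. 5934.066ms @ 108/7 + 329.67ms (6/7)
16. 6263.736ms @ 114/7 + 329.67ms (6/7)
17. 6593.407ms @ 120/7 + 329.67ms (6/7)
18. 6923.077ms @ 18 + 1153.846ms (3)
19. 8076.923ms @ 21 + 384.615ms (1)
20. 8461.538ms @ 22 + 384.615ms (1)
21. 8846.154ms @ 23 + 384.615ms (1)

note 4 onset = 6b = 2307.692ms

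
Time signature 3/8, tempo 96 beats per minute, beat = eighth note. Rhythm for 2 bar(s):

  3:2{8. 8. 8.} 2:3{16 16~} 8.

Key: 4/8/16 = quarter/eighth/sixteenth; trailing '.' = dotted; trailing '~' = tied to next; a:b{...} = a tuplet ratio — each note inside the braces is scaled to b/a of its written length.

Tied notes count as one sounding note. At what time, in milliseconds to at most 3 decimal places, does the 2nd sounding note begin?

note 2 onset = 1b = 625.0ms

1. 0.0ms @ 0 + 625.0ms (1)
2. 625.0ms @ 1 + 625.0ms (1)
3. 1250.0ms @ 2 + 625.0ms (1)
4. 1875.0ms @ 3 + 468.75ms (3/4)
5. 2343.75ms @ 15/4 + 1406.25ms (9/4)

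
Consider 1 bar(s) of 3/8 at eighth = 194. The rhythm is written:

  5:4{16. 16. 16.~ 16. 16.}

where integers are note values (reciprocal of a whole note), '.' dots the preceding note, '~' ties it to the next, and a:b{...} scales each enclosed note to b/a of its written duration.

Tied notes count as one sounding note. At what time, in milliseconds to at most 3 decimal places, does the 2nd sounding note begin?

1. 0.0ms @ 0 + 185.567ms (3/5)
2. 185.567ms @ 3/5 + 185.567ms (3/5)
3. 371.134ms @ 6/5 + 371.134ms (6/5)
4. 742.268ms @ 12/5 + 185.567ms (3/5)

note 2 onset = 3/5b = 185.567ms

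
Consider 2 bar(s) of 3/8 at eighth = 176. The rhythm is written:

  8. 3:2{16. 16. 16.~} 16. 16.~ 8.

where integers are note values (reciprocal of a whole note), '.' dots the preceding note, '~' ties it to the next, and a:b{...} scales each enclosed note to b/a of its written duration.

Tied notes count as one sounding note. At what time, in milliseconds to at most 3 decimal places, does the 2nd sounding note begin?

note 2 onset = 3/2b = 511.364ms

1. 0.0ms @ 0 + 511.364ms (3/2)
2. 511.364ms @ 3/2 + 170.455ms (1/2)
3. 681.818ms @ 2 + 170.455ms (1/2)
4. 852.273ms @ 5/2 + 426.136ms (5/4)
5. 1278.409ms @ 15/4 + 767.045ms (9/4)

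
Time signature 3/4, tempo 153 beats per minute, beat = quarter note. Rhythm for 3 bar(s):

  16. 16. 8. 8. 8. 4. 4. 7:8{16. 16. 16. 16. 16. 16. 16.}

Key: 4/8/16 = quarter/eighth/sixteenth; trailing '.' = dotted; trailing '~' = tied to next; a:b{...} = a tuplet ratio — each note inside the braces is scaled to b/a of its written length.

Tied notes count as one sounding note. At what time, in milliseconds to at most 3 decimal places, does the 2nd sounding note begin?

note 2 onset = 3/8b = 147.059ms

1. 0.0ms @ 0 + 147.059ms (3/8)
2. 147.059ms @ 3/8 + 147.059ms (3/8)
3. 294.118ms @ 3/4 + 294.118ms (3/4)
4. 588.235ms @ 3/2 + 294.118ms (3/4)
5. 882.353ms @ 9/4 + 294.118ms (3/4)
6. 1176.471ms @ 3 + 588.235ms (3/2)
7. 1764.706ms @ 9/2 + 588.235ms (3/2)
8. 2352.941ms @ 6 + 168.067ms (3/7)
9. 2521.008ms @ 45/7 + 168.067ms (3/7)
10. 2689.076ms @ 48/7 + 168.067ms (3/7)
11. 2857.143ms @ 51/7 + 168.067ms (3/7)
12. 3025.21ms @ 54/7 + 168.067ms (3/7)
13. 3193.277ms @ 57/7 + 168.067ms (3/7)
14. 3361.345ms @ 60/7 + 168.067ms (3/7)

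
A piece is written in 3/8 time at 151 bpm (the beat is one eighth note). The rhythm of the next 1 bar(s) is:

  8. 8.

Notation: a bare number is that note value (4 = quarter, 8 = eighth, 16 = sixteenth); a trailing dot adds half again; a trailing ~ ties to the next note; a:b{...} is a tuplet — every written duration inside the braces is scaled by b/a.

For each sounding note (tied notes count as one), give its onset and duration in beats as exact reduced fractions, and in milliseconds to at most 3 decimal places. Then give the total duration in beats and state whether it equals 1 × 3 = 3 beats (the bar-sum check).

1) 0.0ms=0b +596.026ms=3/2b
2) 596.026ms=3/2b +596.026ms=3/2b
Σ=3b of 3 (151bpm 3/8) — PASS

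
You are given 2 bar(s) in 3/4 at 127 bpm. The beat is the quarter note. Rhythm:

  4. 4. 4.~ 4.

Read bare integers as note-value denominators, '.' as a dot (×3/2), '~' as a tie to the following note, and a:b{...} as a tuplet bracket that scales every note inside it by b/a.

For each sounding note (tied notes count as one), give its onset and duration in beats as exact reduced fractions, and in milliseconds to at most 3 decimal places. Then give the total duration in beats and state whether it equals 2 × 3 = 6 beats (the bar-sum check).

1) 0.0ms=0b +708.661ms=3/2b
2) 708.661ms=3/2b +708.661ms=3/2b
3) 1417.323ms=3b +1417.323ms=3b
Σ=6b of 6 (127bpm 3/4) — PASS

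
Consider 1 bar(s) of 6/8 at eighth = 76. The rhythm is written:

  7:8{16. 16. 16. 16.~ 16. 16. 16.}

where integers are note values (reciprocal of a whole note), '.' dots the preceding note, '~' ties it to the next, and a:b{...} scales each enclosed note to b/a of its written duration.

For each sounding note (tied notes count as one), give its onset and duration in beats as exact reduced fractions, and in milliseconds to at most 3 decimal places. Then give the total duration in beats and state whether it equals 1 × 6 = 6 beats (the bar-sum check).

1) 0.0ms=0b +676.692ms=6/7b
2) 676.692ms=6/7b +676.692ms=6/7b
3) 1353.383ms=12/7b +676.692ms=6/7b
4) 2030.075ms=18/7b +1353.383ms=12/7b
5) 3383.459ms=30/7b +676.692ms=6/7b
6) 4060.15ms=36/7b +676.692ms=6/7b
Σ=6b of 6 (76bpm 6/8) — PASS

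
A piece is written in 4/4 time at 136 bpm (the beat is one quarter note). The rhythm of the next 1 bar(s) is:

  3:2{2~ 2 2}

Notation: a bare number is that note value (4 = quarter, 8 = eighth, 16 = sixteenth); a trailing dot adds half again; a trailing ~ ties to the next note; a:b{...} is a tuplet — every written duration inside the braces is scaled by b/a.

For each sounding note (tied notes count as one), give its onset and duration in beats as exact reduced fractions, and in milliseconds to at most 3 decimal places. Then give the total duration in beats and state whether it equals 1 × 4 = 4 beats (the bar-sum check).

1) 0.0ms=0b +1176.471ms=8/3b
2) 1176.471ms=8/3b +588.235ms=4/3b
Σ=4b of 4 (136bpm 4/4) — PASS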